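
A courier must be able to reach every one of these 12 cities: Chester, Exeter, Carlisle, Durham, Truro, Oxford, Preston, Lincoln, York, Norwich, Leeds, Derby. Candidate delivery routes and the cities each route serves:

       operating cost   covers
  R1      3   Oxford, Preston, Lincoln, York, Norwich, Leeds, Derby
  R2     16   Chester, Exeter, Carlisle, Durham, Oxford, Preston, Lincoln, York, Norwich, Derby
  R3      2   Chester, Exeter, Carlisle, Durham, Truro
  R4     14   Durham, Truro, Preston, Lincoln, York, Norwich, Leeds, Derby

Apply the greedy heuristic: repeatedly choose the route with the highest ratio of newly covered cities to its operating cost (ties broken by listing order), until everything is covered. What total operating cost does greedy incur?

Pick 1: R3 adds 5 new (Chester, Exeter, Carlisle, Durham, Truro) at operating cost 2 (ratio 5/2).
Pick 2: R1 adds 7 new (Oxford, Preston, Lincoln, York, Norwich, Leeds, Derby) at operating cost 3 (ratio 7/3).
Greedy total operating cost: 2 + 3 = 5.

5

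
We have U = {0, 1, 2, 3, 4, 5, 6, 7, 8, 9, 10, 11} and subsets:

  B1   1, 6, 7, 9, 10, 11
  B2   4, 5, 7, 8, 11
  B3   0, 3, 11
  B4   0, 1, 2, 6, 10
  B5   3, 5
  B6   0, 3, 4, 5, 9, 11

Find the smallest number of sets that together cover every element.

3

B2, B4, B6 together cover {0, 1, 2, 3, 4, 5, 6, 7, 8, 9, 10, 11} — every element.
No 2 of the 6 sets cover everything (all 15 pairs fall short), so 3 is minimum.
Greedy (largest uncovered first) would take B1, B6, B2, B4 — 4 sets — but 3 suffice.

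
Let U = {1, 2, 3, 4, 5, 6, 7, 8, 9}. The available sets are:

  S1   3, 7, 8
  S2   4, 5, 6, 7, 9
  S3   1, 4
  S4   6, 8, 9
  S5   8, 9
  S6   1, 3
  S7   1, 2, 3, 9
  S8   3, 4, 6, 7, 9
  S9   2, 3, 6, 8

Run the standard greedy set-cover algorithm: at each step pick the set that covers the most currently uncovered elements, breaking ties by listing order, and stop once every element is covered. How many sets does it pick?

3

Pick 1: S2 covers 5 new elements (4, 5, 6, 7, 9).
Pick 2: S7 covers 3 new elements (1, 2, 3).
Pick 3: S1 covers 1 new elements (8).
Greedy uses 3 sets.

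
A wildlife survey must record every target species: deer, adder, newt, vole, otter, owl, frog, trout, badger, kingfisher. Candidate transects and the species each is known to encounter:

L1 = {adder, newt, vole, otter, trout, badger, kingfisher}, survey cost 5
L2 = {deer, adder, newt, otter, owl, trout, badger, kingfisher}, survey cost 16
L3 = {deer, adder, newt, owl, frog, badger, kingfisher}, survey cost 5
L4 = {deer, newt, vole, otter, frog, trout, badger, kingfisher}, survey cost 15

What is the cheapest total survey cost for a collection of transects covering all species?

10

L1, L3 cover every species at survey cost 5 + 5 = 10.
Any cover uses at least 2 transects; among all covering selections none totals below 10.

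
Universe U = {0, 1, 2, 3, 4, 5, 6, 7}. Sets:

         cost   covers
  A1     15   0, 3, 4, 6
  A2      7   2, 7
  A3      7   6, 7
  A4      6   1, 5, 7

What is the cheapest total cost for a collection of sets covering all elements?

A1, A2, A4 cover every element at cost 15 + 7 + 6 = 28.
Any cover uses at least 3 sets; among all covering selections none totals below 28.

28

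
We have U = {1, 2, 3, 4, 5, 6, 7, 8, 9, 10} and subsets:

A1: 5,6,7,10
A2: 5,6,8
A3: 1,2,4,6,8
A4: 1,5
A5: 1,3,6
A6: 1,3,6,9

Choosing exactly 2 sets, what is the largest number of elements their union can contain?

8

Choosing A1, A3 covers {1, 2, 4, 5, 6, 7, 8, 10} — 8 elements.
No choice of 2 sets does better; here 3, 9 are left uncovered.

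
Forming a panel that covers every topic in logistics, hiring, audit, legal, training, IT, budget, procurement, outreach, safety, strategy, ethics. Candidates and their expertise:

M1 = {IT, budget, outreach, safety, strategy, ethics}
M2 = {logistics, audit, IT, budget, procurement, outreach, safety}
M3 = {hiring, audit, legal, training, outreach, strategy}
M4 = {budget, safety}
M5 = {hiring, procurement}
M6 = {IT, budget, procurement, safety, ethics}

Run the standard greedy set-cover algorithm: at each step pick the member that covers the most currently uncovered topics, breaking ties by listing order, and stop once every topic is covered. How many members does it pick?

Pick 1: M2 covers 7 new topics (logistics, audit, IT, budget, procurement, outreach, safety).
Pick 2: M3 covers 4 new topics (hiring, legal, training, strategy).
Pick 3: M1 covers 1 new topics (ethics).
Greedy uses 3 members.

3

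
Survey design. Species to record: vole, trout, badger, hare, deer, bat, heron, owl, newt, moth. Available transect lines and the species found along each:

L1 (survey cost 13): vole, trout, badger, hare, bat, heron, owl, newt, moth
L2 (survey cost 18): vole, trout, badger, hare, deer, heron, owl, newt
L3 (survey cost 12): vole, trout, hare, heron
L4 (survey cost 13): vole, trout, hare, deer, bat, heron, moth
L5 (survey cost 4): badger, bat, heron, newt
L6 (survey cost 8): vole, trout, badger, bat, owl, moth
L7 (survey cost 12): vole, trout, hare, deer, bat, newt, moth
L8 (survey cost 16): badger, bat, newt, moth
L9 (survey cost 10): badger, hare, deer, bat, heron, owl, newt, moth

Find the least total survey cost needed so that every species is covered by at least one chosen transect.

18

L6, L9 cover every species at survey cost 8 + 10 = 18.
Any cover uses at least 2 transects; among all covering selections none totals below 18.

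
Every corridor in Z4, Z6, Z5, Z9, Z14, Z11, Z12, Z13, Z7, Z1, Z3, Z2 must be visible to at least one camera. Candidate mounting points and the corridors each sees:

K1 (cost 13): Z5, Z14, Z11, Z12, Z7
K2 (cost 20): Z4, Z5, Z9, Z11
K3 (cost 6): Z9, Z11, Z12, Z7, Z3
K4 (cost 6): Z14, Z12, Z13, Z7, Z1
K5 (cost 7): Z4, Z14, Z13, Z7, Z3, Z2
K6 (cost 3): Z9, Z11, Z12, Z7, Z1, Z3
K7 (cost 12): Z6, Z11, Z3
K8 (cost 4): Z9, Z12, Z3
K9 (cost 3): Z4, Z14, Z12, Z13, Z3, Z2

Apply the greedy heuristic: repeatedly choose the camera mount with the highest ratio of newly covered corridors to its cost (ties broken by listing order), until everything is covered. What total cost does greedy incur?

31

Pick 1: K6 adds 6 new (Z9, Z11, Z12, Z7, Z1, Z3) at cost 3 (ratio 6/3).
Pick 2: K9 adds 4 new (Z4, Z14, Z13, Z2) at cost 3 (ratio 4/3).
Pick 3: K7 adds 1 new (Z6) at cost 12 (ratio 1/12).
Pick 4: K1 adds 1 new (Z5) at cost 13 (ratio 1/13).
Greedy total cost: 3 + 3 + 12 + 13 = 31.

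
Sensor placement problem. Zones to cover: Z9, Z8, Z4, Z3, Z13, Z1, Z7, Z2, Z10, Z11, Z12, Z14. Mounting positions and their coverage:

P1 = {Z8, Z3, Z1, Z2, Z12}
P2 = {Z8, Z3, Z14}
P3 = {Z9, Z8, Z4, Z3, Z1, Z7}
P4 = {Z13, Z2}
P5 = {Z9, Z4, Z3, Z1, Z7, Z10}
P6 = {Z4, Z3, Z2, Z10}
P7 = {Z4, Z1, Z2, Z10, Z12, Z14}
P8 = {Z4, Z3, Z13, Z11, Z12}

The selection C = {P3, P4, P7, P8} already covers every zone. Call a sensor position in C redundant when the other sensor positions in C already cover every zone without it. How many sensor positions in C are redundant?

1

Drop P3: Z9, Z8, Z7 uncovered — not redundant.
Drop P4: the rest still cover every zone — redundant.
Drop P7: Z10, Z14 uncovered — not redundant.
Drop P8: Z11 uncovered — not redundant.
1 redundant: P4.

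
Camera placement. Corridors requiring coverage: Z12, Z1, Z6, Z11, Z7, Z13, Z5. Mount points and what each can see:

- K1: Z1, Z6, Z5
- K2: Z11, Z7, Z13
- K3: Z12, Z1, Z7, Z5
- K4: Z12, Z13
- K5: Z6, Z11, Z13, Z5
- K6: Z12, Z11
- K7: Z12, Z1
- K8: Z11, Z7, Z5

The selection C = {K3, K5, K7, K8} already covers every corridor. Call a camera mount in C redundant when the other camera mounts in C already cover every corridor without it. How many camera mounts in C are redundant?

Drop K3: the rest still cover every corridor — redundant.
Drop K5: Z6, Z13 uncovered — not redundant.
Drop K7: the rest still cover every corridor — redundant.
Drop K8: the rest still cover every corridor — redundant.
3 redundant: K3, K7, K8.

3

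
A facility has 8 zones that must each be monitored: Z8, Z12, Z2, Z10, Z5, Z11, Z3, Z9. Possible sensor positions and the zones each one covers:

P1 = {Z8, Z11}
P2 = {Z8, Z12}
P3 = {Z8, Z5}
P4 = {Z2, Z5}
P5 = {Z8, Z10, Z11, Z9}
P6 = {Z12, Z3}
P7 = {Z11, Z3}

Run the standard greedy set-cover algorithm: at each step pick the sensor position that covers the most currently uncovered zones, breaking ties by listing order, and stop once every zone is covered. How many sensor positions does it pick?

3

Pick 1: P5 covers 4 new zones (Z8, Z10, Z11, Z9).
Pick 2: P4 covers 2 new zones (Z2, Z5).
Pick 3: P6 covers 2 new zones (Z12, Z3).
Greedy uses 3 sensor positions.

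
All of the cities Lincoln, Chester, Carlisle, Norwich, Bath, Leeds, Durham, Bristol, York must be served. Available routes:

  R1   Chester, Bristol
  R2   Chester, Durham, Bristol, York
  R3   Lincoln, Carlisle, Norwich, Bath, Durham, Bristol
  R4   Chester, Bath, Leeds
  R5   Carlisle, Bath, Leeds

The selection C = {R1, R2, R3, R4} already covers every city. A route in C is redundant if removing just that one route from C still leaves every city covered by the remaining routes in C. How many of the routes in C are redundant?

Drop R1: the rest still cover every city — redundant.
Drop R2: York uncovered — not redundant.
Drop R3: Lincoln, Carlisle, Norwich uncovered — not redundant.
Drop R4: Leeds uncovered — not redundant.
1 redundant: R1.

1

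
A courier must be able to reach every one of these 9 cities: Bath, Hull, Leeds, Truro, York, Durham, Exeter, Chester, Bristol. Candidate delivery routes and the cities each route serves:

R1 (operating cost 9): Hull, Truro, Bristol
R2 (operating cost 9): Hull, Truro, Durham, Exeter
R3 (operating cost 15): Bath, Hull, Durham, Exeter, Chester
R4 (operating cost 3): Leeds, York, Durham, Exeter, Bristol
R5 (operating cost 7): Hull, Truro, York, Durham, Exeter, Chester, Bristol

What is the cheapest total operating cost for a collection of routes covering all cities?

25

R3, R4, R5 cover every city at operating cost 15 + 3 + 7 = 25.
Any cover uses at least 3 routes; among all covering selections none totals below 25.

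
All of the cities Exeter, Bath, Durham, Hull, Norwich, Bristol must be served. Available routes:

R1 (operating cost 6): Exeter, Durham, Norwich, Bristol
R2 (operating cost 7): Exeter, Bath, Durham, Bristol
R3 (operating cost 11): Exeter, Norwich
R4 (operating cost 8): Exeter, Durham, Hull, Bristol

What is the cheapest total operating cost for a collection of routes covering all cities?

21

R1, R2, R4 cover every city at operating cost 6 + 7 + 8 = 21.
Any cover uses at least 3 routes; among all covering selections none totals below 21.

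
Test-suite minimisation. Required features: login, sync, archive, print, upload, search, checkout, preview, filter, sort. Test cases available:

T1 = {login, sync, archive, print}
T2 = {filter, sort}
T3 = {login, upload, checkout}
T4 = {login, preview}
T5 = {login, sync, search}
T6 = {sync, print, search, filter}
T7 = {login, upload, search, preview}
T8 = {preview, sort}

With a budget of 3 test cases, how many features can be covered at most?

9

Choosing T1, T2, T7 covers {login, sync, archive, print, upload, search, preview, filter, sort} — 9 features.
No choice of 3 test cases does better; here checkout is left uncovered.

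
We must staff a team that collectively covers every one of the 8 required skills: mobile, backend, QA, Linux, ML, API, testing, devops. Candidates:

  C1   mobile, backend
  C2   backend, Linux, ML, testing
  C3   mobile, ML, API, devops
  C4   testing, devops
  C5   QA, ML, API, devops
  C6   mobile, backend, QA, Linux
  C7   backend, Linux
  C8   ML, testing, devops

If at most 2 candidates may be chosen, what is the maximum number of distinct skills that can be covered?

7

Choosing C2, C3 covers {mobile, backend, Linux, ML, API, testing, devops} — 7 skills.
No choice of 2 candidates does better; here QA is left uncovered.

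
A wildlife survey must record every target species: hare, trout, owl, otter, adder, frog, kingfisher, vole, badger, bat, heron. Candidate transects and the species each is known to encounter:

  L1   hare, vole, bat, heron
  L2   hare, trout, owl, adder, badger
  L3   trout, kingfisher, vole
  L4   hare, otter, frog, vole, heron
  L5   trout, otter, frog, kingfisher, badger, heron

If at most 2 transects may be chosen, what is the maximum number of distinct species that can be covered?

Choosing L1, L5 covers {hare, trout, otter, frog, kingfisher, vole, badger, bat, heron} — 9 species.
No choice of 2 transects does better; here owl, adder are left uncovered.

9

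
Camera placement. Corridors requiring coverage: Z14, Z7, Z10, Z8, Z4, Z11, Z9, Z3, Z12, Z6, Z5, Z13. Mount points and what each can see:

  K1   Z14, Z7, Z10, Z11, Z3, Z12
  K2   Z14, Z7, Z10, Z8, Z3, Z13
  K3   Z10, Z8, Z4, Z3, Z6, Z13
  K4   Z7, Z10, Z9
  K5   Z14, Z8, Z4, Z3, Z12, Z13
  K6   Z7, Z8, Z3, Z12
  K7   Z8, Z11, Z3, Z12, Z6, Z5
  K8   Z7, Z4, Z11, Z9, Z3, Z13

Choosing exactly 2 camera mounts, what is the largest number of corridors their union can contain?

Choosing K1, K3 covers {Z14, Z7, Z10, Z8, Z4, Z11, Z3, Z12, Z6, Z13} — 10 corridors.
No choice of 2 camera mounts does better; here Z9, Z5 are left uncovered.

10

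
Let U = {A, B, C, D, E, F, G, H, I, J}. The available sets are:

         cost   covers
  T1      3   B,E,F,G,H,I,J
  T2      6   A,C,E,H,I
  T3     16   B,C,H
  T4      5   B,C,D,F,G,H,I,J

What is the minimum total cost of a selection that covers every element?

T2, T4 cover every element at cost 6 + 5 = 11.
Any cover uses at least 2 sets; among all covering selections none totals below 11.
Greedy by coverage-per-cost would pick T1, T4, T2 for 14 — worse than the optimum 11.

11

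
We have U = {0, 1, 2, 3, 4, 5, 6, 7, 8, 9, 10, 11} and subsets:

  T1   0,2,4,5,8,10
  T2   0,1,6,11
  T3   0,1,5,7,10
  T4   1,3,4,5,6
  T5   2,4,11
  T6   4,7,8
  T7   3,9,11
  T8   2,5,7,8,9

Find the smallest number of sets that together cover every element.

4

T1, T2, T3, T7 together cover {0, 1, 2, 3, 4, 5, 6, 7, 8, 9, 10, 11} — every element.
No 3 of the 8 sets cover everything (all 56 triples fall short), so 4 is minimum.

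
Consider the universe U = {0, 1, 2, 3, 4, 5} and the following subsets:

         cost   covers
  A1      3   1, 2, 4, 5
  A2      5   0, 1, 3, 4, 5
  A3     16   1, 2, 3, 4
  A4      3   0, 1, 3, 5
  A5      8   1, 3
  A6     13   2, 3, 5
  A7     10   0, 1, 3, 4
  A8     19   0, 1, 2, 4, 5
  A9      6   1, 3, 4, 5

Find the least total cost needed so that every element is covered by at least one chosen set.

A1, A4 cover every element at cost 3 + 3 = 6.
Any cover uses at least 2 sets; among all covering selections none totals below 6.

6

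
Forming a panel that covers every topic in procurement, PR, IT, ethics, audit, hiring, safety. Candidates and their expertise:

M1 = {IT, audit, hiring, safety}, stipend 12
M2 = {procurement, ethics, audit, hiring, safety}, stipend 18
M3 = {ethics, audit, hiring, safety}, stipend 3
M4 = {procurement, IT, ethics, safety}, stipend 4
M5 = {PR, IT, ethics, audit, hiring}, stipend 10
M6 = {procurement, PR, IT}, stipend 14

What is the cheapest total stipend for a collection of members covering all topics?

M4, M5 cover every topic at stipend 4 + 10 = 14.
Any cover uses at least 2 members; among all covering selections none totals below 14.
Greedy by coverage-per-stipend would pick M3, M4, M5 for 17 — worse than the optimum 14.

14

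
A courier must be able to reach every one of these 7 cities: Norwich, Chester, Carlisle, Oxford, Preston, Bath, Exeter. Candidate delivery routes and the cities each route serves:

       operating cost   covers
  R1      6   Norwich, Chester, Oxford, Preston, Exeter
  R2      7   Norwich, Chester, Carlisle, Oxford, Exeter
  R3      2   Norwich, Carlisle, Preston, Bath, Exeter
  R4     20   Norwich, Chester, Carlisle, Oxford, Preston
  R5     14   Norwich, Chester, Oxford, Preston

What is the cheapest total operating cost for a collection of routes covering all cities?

8

R1, R3 cover every city at operating cost 6 + 2 = 8.
Any cover uses at least 2 routes; among all covering selections none totals below 8.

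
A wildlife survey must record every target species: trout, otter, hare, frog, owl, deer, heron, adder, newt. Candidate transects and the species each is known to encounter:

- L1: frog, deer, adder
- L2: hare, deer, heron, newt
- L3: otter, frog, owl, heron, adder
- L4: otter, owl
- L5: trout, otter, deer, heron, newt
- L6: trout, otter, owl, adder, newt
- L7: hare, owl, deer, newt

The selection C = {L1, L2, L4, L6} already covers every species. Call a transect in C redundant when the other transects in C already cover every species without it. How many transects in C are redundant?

1

Drop L1: frog uncovered — not redundant.
Drop L2: hare, heron uncovered — not redundant.
Drop L4: the rest still cover every species — redundant.
Drop L6: trout uncovered — not redundant.
1 redundant: L4.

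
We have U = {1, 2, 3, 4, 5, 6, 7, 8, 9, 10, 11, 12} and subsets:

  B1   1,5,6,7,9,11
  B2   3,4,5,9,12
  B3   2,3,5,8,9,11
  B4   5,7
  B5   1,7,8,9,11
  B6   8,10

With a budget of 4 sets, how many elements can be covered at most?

Choosing B1, B2, B3, B6 covers {1, 2, 3, 4, 5, 6, 7, 8, 9, 10, 11, 12} — 12 elements.
That is all 12 elements.

12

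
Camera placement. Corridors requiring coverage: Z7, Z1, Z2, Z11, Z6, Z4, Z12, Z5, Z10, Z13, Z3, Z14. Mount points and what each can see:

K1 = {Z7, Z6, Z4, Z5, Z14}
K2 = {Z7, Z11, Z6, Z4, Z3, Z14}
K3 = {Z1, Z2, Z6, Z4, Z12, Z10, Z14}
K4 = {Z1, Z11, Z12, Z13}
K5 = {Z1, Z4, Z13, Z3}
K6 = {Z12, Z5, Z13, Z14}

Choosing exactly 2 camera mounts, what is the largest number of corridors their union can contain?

10

Choosing K2, K3 covers {Z7, Z1, Z2, Z11, Z6, Z4, Z12, Z10, Z3, Z14} — 10 corridors.
No choice of 2 camera mounts does better; here Z5, Z13 are left uncovered.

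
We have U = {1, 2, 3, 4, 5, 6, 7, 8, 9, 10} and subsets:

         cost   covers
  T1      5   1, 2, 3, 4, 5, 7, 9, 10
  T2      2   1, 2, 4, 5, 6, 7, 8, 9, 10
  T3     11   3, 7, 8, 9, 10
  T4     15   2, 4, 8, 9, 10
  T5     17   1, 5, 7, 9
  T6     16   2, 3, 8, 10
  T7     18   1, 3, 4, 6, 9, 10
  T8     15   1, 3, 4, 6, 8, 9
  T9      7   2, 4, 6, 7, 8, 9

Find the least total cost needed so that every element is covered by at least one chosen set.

7

T1, T2 cover every element at cost 5 + 2 = 7.
Any cover uses at least 2 sets; among all covering selections none totals below 7.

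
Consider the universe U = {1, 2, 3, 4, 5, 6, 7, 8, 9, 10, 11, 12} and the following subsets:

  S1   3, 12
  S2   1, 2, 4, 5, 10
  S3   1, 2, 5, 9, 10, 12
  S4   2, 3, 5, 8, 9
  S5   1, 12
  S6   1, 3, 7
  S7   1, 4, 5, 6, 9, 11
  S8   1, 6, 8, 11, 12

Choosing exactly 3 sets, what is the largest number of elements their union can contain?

Choosing S2, S4, S8 covers {1, 2, 3, 4, 5, 6, 8, 9, 10, 11, 12} — 11 elements.
No choice of 3 sets does better; here 7 is left uncovered.

11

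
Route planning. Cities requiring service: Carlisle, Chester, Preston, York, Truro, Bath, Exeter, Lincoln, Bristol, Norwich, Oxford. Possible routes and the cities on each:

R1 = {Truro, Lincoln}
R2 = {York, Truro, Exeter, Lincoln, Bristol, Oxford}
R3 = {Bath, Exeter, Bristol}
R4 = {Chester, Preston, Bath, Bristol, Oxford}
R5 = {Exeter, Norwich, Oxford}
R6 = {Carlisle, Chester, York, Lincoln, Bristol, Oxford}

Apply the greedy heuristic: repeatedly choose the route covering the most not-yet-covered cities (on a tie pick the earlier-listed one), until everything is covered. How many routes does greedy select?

Pick 1: R2 covers 6 new cities (York, Truro, Exeter, Lincoln, Bristol, Oxford).
Pick 2: R4 covers 3 new cities (Chester, Preston, Bath).
Pick 3: R5 covers 1 new cities (Norwich).
Pick 4: R6 covers 1 new cities (Carlisle).
Greedy uses 4 routes.

4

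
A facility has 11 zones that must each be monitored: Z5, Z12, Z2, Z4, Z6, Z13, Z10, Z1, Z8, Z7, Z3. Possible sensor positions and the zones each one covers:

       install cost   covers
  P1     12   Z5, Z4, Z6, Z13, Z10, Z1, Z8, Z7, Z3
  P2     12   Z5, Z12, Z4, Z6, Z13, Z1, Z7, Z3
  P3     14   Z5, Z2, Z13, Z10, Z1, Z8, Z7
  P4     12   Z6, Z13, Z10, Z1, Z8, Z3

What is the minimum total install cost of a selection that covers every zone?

26

P2, P3 cover every zone at install cost 12 + 14 = 26.
Any cover uses at least 2 sensor positions; among all covering selections none totals below 26.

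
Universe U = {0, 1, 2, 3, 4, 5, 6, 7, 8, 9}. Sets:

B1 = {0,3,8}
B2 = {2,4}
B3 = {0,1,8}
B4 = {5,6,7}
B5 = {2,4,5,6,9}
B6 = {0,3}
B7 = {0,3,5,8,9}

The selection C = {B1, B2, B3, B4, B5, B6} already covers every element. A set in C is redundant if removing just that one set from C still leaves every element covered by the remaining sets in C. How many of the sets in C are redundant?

Drop B1: the rest still cover every element — redundant.
Drop B2: the rest still cover every element — redundant.
Drop B3: 1 uncovered — not redundant.
Drop B4: 7 uncovered — not redundant.
Drop B5: 9 uncovered — not redundant.
Drop B6: the rest still cover every element — redundant.
3 redundant: B1, B2, B6.

3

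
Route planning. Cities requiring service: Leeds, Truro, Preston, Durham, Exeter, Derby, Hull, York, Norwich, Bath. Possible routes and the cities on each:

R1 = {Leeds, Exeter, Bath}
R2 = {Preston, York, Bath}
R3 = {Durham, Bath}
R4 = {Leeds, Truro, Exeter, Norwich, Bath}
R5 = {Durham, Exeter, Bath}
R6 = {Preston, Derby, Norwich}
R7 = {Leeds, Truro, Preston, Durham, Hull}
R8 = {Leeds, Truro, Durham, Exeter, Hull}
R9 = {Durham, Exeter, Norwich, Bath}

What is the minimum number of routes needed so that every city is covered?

R2, R6, R8 together cover {Leeds, Truro, Preston, Durham, Exeter, Derby, Hull, York, Norwich, Bath} — every city.
No 2 of the 9 routes cover everything (all 36 pairs fall short), so 3 is minimum.
Greedy (largest uncovered first) would take R4, R7, R2, R6 — 4 routes — but 3 suffice.

3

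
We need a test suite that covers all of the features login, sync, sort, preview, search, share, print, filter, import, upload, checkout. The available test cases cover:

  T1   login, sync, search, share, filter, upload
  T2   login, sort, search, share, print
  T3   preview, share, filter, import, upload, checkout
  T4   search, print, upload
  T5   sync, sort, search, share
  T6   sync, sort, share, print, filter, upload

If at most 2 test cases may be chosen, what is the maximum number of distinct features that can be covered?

10

Choosing T2, T3 covers {login, sort, preview, search, share, print, filter, import, upload, checkout} — 10 features.
No choice of 2 test cases does better; here sync is left uncovered.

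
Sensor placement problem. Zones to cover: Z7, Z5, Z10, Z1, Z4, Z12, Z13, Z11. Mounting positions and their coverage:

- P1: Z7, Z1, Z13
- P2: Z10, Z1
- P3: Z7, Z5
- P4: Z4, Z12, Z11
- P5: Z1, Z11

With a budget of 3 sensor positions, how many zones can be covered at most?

7

Choosing P1, P2, P4 covers {Z7, Z10, Z1, Z4, Z12, Z13, Z11} — 7 zones.
No choice of 3 sensor positions does better; here Z5 is left uncovered.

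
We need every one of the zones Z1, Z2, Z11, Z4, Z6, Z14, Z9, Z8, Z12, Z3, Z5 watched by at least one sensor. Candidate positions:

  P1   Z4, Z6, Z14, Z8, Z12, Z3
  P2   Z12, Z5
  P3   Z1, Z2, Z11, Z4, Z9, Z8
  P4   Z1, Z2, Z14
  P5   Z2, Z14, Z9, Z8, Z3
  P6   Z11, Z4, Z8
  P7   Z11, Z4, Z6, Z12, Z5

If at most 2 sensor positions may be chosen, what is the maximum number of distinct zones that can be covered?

Choosing P1, P3 covers {Z1, Z2, Z11, Z4, Z6, Z14, Z9, Z8, Z12, Z3} — 10 zones.
No choice of 2 sensor positions does better; here Z5 is left uncovered.

10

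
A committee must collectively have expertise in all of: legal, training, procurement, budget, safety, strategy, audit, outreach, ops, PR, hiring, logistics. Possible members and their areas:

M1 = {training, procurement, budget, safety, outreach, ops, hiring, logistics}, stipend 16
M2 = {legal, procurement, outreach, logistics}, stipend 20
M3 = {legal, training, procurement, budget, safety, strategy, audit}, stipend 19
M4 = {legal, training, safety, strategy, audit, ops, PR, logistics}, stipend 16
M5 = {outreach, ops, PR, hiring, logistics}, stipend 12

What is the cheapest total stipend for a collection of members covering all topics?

31

M3, M5 cover every topic at stipend 19 + 12 = 31.
Any cover uses at least 2 members; among all covering selections none totals below 31.
Greedy by coverage-per-stipend would pick M1, M4 for 32 — worse than the optimum 31.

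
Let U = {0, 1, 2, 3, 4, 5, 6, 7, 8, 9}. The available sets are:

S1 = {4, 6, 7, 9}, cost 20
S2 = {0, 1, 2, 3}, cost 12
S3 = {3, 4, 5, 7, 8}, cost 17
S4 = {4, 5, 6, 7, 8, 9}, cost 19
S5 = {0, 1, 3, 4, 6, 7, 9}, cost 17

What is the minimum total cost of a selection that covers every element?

31

S2, S4 cover every element at cost 12 + 19 = 31.
Any cover uses at least 2 sets; among all covering selections none totals below 31.
Greedy by coverage-per-cost would pick S5, S3, S2 for 46 — worse than the optimum 31.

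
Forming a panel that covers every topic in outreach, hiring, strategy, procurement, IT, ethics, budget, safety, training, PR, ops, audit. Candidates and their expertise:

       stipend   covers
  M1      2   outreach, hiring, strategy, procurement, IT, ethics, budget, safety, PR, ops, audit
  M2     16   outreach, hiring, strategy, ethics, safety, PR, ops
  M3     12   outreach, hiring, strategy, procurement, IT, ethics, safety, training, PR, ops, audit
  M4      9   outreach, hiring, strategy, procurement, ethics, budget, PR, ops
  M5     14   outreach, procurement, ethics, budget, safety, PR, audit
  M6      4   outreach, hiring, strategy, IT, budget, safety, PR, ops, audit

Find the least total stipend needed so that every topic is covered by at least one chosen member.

14

M1, M3 cover every topic at stipend 2 + 12 = 14.
Any cover uses at least 2 members; among all covering selections none totals below 14.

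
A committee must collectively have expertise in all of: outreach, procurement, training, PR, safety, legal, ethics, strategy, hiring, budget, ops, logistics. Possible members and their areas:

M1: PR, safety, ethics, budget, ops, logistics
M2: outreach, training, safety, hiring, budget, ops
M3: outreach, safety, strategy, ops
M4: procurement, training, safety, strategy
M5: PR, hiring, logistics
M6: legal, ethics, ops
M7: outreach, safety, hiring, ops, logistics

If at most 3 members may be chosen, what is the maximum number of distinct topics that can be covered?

Choosing M1, M2, M4 covers {outreach, procurement, training, PR, safety, ethics, strategy, hiring, budget, ops, logistics} — 11 topics.
No choice of 3 members does better; here legal is left uncovered.

11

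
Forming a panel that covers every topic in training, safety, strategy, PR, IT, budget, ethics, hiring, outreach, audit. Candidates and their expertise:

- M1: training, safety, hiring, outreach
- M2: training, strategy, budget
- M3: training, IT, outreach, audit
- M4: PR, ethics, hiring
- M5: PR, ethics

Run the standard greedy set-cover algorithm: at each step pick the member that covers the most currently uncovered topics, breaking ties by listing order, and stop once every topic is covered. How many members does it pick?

4

Pick 1: M1 covers 4 new topics (training, safety, hiring, outreach).
Pick 2: M2 covers 2 new topics (strategy, budget).
Pick 3: M3 covers 2 new topics (IT, audit).
Pick 4: M4 covers 2 new topics (PR, ethics).
Greedy uses 4 members.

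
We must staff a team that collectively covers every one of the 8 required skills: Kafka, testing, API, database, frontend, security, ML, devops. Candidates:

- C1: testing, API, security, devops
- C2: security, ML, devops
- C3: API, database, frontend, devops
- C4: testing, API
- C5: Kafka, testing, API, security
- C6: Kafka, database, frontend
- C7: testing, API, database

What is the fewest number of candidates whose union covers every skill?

3

C1, C2, C6 together cover {Kafka, testing, API, database, frontend, security, ML, devops} — every skill.
No 2 of the 7 candidates cover everything (all 21 pairs fall short), so 3 is minimum.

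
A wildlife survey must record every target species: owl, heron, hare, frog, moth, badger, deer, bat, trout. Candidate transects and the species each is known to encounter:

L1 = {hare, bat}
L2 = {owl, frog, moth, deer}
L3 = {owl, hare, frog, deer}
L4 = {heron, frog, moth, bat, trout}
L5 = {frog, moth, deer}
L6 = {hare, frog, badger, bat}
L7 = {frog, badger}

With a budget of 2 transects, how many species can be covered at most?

8

Choosing L3, L4 covers {owl, heron, hare, frog, moth, deer, bat, trout} — 8 species.
No choice of 2 transects does better; here badger is left uncovered.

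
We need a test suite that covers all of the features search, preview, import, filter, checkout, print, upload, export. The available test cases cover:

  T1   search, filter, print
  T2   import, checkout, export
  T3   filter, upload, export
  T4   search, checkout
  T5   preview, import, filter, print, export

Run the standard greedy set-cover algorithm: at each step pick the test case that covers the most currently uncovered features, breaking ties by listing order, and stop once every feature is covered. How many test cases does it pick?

Pick 1: T5 covers 5 new features (preview, import, filter, print, export).
Pick 2: T4 covers 2 new features (search, checkout).
Pick 3: T3 covers 1 new features (upload).
Greedy uses 3 test cases.

3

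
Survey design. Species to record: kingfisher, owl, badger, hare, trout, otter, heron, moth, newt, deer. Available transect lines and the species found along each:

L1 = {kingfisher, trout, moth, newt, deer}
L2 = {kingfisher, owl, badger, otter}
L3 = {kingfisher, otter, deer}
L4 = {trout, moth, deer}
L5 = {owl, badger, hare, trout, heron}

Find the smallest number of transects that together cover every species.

3

L1, L2, L5 together cover {kingfisher, owl, badger, hare, trout, otter, heron, moth, newt, deer} — every species.
No 2 of the 5 transects cover everything (all 10 pairs fall short), so 3 is minimum.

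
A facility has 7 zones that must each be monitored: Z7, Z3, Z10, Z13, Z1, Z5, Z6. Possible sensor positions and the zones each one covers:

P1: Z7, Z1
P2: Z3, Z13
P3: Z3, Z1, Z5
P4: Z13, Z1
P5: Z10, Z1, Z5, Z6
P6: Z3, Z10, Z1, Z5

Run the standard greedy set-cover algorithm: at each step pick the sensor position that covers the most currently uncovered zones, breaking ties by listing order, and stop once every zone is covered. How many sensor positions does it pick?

Pick 1: P5 covers 4 new zones (Z10, Z1, Z5, Z6).
Pick 2: P2 covers 2 new zones (Z3, Z13).
Pick 3: P1 covers 1 new zones (Z7).
Greedy uses 3 sensor positions.

3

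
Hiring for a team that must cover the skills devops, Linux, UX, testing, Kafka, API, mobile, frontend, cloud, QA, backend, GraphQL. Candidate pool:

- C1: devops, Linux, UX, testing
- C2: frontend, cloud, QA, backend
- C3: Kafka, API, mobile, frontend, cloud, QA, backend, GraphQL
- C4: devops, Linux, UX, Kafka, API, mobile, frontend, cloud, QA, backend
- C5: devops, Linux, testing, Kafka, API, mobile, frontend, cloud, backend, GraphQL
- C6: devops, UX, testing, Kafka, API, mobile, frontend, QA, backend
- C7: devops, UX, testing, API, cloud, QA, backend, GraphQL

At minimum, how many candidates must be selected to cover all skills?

C1, C3 together cover {devops, Linux, UX, testing, Kafka, API, mobile, frontend, cloud, QA, backend, GraphQL} — every skill.
No single candidate contains all 12 skills, so 2 is optimal.

2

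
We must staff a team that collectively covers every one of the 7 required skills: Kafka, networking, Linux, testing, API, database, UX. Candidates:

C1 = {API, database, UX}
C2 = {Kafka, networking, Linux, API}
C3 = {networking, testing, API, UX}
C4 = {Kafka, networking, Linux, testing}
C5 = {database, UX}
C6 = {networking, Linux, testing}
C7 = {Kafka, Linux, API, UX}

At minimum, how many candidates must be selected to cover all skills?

C1, C4 together cover {Kafka, networking, Linux, testing, API, database, UX} — every skill.
No single candidate contains all 7 skills, so 2 is optimal.
Greedy (largest uncovered first) would take C2, C1, C3 — 3 candidates — but 2 suffice.

2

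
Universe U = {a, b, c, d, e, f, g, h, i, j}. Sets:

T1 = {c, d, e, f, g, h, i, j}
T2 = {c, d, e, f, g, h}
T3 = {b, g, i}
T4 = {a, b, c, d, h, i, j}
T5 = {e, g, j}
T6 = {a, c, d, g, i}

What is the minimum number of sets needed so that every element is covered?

2

T1, T4 together cover {a, b, c, d, e, f, g, h, i, j} — every element.
No single set contains all 10 elements, so 2 is optimal.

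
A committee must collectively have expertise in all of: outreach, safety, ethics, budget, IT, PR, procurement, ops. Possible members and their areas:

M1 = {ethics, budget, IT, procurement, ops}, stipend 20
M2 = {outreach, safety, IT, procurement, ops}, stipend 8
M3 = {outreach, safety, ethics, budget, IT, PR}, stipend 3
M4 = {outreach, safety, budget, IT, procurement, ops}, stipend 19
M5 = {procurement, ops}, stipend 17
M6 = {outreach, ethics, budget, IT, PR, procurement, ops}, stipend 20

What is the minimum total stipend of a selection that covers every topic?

11

M2, M3 cover every topic at stipend 8 + 3 = 11.
Any cover uses at least 2 members; among all covering selections none totals below 11.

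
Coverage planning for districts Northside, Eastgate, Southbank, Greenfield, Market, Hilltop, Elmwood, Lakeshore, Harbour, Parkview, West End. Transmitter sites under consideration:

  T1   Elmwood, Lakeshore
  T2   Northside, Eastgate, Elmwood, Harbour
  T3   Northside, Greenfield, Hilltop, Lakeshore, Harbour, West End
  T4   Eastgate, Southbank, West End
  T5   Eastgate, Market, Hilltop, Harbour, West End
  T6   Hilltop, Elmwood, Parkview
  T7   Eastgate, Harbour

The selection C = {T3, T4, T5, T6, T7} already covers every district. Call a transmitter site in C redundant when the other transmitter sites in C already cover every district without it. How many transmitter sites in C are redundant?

1

Drop T3: Northside, Greenfield, Lakeshore uncovered — not redundant.
Drop T4: Southbank uncovered — not redundant.
Drop T5: Market uncovered — not redundant.
Drop T6: Elmwood, Parkview uncovered — not redundant.
Drop T7: the rest still cover every district — redundant.
1 redundant: T7.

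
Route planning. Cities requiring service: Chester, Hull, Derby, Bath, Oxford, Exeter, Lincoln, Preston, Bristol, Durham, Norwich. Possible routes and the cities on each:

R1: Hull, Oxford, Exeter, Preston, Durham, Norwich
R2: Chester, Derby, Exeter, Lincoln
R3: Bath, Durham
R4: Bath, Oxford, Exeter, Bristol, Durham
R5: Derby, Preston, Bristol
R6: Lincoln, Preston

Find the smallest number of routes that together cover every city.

R1, R2, R4 together cover {Chester, Hull, Derby, Bath, Oxford, Exeter, Lincoln, Preston, Bristol, Durham, Norwich} — every city.
No 2 of the 6 routes cover everything (all 15 pairs fall short), so 3 is minimum.

3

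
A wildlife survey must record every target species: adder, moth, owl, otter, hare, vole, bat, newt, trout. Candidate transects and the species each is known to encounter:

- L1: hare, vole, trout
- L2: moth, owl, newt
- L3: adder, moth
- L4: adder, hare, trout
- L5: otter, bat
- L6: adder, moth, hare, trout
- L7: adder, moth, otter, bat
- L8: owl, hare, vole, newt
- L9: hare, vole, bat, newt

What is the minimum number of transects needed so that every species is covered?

L1, L2, L7 together cover {adder, moth, owl, otter, hare, vole, bat, newt, trout} — every species.
No 2 of the 9 transects cover everything (all 36 pairs fall short), so 3 is minimum.

3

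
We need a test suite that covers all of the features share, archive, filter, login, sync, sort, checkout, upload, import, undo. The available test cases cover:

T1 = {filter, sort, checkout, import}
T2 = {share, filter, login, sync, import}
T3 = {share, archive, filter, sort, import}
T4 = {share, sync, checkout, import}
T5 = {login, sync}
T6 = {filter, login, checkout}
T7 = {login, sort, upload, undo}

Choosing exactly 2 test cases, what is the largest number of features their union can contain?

8

Choosing T2, T7 covers {share, filter, login, sync, sort, upload, import, undo} — 8 features.
No choice of 2 test cases does better; here archive, checkout are left uncovered.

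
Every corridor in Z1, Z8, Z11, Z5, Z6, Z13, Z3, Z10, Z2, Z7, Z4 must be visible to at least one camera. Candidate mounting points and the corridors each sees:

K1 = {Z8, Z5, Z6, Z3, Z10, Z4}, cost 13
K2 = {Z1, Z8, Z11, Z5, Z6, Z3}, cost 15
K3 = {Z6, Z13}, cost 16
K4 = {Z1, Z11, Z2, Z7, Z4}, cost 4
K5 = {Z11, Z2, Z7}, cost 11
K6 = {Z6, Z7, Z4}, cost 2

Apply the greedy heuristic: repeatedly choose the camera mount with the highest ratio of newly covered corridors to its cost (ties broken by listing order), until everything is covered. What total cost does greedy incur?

Pick 1: K6 adds 3 new (Z6, Z7, Z4) at cost 2 (ratio 3/2).
Pick 2: K4 adds 3 new (Z1, Z11, Z2) at cost 4 (ratio 3/4).
Pick 3: K1 adds 4 new (Z8, Z5, Z3, Z10) at cost 13 (ratio 4/13).
Pick 4: K3 adds 1 new (Z13) at cost 16 (ratio 1/16).
Greedy total cost: 2 + 4 + 13 + 16 = 35. (The true optimum is 33, so greedy overshoots here.)

35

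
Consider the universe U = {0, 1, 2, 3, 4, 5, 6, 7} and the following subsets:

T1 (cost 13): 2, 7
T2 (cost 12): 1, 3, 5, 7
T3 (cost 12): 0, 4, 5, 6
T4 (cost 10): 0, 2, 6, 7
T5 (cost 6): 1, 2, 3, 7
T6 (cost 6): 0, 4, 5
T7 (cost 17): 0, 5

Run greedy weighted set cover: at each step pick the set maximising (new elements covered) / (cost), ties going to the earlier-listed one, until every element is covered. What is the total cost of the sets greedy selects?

22

Pick 1: T5 adds 4 new (1, 2, 3, 7) at cost 6 (ratio 4/6).
Pick 2: T6 adds 3 new (0, 4, 5) at cost 6 (ratio 3/6).
Pick 3: T4 adds 1 new (6) at cost 10 (ratio 1/10).
Greedy total cost: 6 + 6 + 10 = 22. (The true optimum is 18, so greedy overshoots here.)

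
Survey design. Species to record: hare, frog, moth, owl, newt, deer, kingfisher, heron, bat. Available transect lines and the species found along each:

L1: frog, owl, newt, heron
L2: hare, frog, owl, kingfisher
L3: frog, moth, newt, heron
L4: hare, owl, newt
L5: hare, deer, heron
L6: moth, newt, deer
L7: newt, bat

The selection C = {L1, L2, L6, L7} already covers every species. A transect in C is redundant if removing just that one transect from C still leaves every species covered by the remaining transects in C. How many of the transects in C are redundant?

0

Drop L1: heron uncovered — not redundant.
Drop L2: hare, kingfisher uncovered — not redundant.
Drop L6: moth, deer uncovered — not redundant.
Drop L7: bat uncovered — not redundant.
None of the transects in C is redundant.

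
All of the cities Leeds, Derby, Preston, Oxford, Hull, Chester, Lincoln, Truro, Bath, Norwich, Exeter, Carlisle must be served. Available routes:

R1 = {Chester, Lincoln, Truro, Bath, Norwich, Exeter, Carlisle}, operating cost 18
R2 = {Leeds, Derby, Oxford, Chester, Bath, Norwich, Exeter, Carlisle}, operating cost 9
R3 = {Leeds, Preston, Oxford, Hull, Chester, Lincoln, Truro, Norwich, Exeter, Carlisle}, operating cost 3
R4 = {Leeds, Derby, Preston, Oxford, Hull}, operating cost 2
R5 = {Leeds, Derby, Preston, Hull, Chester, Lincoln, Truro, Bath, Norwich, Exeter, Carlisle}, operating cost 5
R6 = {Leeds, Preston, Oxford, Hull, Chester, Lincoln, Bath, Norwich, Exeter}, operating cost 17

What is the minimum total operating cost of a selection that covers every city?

R4, R5 cover every city at operating cost 2 + 5 = 7.
Any cover uses at least 2 routes; among all covering selections none totals below 7.

7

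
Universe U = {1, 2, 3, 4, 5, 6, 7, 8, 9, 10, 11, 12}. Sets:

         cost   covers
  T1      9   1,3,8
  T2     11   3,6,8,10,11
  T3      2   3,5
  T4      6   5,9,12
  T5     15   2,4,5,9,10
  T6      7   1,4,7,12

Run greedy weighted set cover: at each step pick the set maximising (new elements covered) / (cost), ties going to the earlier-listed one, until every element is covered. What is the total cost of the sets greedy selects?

Pick 1: T3 adds 2 new (3, 5) at cost 2 (ratio 2/2).
Pick 2: T6 adds 4 new (1, 4, 7, 12) at cost 7 (ratio 4/7).
Pick 3: T2 adds 4 new (6, 8, 10, 11) at cost 11 (ratio 4/11).
Pick 4: T4 adds 1 new (9) at cost 6 (ratio 1/6).
Pick 5: T5 adds 1 new (2) at cost 15 (ratio 1/15).
Greedy total cost: 2 + 7 + 11 + 6 + 15 = 41. (The true optimum is 33, so greedy overshoots here.)

41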